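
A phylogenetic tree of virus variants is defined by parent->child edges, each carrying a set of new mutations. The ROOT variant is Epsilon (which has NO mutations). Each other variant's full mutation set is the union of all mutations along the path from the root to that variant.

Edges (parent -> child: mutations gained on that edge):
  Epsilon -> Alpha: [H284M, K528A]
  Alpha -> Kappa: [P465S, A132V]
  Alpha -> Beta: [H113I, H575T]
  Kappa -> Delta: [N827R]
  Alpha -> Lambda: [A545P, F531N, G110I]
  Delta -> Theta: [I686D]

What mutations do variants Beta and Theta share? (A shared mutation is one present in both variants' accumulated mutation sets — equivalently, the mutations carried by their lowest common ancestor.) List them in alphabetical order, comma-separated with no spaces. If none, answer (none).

Accumulating mutations along path to Beta:
  At Epsilon: gained [] -> total []
  At Alpha: gained ['H284M', 'K528A'] -> total ['H284M', 'K528A']
  At Beta: gained ['H113I', 'H575T'] -> total ['H113I', 'H284M', 'H575T', 'K528A']
Mutations(Beta) = ['H113I', 'H284M', 'H575T', 'K528A']
Accumulating mutations along path to Theta:
  At Epsilon: gained [] -> total []
  At Alpha: gained ['H284M', 'K528A'] -> total ['H284M', 'K528A']
  At Kappa: gained ['P465S', 'A132V'] -> total ['A132V', 'H284M', 'K528A', 'P465S']
  At Delta: gained ['N827R'] -> total ['A132V', 'H284M', 'K528A', 'N827R', 'P465S']
  At Theta: gained ['I686D'] -> total ['A132V', 'H284M', 'I686D', 'K528A', 'N827R', 'P465S']
Mutations(Theta) = ['A132V', 'H284M', 'I686D', 'K528A', 'N827R', 'P465S']
Intersection: ['H113I', 'H284M', 'H575T', 'K528A'] ∩ ['A132V', 'H284M', 'I686D', 'K528A', 'N827R', 'P465S'] = ['H284M', 'K528A']

Answer: H284M,K528A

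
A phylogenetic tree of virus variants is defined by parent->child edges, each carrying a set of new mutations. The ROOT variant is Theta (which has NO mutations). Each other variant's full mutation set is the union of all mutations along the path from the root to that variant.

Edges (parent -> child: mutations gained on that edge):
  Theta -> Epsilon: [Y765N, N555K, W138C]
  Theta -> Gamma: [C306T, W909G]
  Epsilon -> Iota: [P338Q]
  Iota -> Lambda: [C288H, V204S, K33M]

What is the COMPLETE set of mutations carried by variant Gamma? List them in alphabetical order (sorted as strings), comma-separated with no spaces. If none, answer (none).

At Theta: gained [] -> total []
At Gamma: gained ['C306T', 'W909G'] -> total ['C306T', 'W909G']

Answer: C306T,W909G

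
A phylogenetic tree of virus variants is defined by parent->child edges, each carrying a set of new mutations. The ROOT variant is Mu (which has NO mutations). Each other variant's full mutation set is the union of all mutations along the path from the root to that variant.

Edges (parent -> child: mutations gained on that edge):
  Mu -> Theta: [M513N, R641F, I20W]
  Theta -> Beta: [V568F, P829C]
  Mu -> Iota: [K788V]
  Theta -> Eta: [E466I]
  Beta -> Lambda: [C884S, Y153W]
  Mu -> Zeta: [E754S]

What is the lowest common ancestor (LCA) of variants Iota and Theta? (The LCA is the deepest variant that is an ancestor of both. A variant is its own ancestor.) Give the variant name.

Path from root to Iota: Mu -> Iota
  ancestors of Iota: {Mu, Iota}
Path from root to Theta: Mu -> Theta
  ancestors of Theta: {Mu, Theta}
Common ancestors: {Mu}
Walk up from Theta: Theta (not in ancestors of Iota), Mu (in ancestors of Iota)
Deepest common ancestor (LCA) = Mu

Answer: Mu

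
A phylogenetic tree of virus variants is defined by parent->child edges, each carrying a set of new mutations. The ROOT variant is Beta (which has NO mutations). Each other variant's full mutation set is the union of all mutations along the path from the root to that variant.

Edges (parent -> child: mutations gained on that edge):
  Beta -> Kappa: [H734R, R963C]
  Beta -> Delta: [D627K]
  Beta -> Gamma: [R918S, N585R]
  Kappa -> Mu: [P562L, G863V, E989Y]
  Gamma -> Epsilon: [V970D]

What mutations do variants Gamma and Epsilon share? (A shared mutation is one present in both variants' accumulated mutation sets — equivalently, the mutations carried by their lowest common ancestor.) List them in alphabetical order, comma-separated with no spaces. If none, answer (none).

Answer: N585R,R918S

Derivation:
Accumulating mutations along path to Gamma:
  At Beta: gained [] -> total []
  At Gamma: gained ['R918S', 'N585R'] -> total ['N585R', 'R918S']
Mutations(Gamma) = ['N585R', 'R918S']
Accumulating mutations along path to Epsilon:
  At Beta: gained [] -> total []
  At Gamma: gained ['R918S', 'N585R'] -> total ['N585R', 'R918S']
  At Epsilon: gained ['V970D'] -> total ['N585R', 'R918S', 'V970D']
Mutations(Epsilon) = ['N585R', 'R918S', 'V970D']
Intersection: ['N585R', 'R918S'] ∩ ['N585R', 'R918S', 'V970D'] = ['N585R', 'R918S']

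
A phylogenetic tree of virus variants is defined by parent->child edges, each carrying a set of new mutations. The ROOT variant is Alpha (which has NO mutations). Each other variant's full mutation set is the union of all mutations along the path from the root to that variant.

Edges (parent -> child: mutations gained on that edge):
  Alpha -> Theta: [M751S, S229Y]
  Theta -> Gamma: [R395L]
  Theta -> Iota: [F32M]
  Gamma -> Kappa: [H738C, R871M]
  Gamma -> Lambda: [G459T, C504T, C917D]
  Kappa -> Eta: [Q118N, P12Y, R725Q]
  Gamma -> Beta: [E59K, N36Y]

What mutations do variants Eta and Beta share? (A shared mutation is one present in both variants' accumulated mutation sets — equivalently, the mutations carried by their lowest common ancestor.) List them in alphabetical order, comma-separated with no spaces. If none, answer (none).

Accumulating mutations along path to Eta:
  At Alpha: gained [] -> total []
  At Theta: gained ['M751S', 'S229Y'] -> total ['M751S', 'S229Y']
  At Gamma: gained ['R395L'] -> total ['M751S', 'R395L', 'S229Y']
  At Kappa: gained ['H738C', 'R871M'] -> total ['H738C', 'M751S', 'R395L', 'R871M', 'S229Y']
  At Eta: gained ['Q118N', 'P12Y', 'R725Q'] -> total ['H738C', 'M751S', 'P12Y', 'Q118N', 'R395L', 'R725Q', 'R871M', 'S229Y']
Mutations(Eta) = ['H738C', 'M751S', 'P12Y', 'Q118N', 'R395L', 'R725Q', 'R871M', 'S229Y']
Accumulating mutations along path to Beta:
  At Alpha: gained [] -> total []
  At Theta: gained ['M751S', 'S229Y'] -> total ['M751S', 'S229Y']
  At Gamma: gained ['R395L'] -> total ['M751S', 'R395L', 'S229Y']
  At Beta: gained ['E59K', 'N36Y'] -> total ['E59K', 'M751S', 'N36Y', 'R395L', 'S229Y']
Mutations(Beta) = ['E59K', 'M751S', 'N36Y', 'R395L', 'S229Y']
Intersection: ['H738C', 'M751S', 'P12Y', 'Q118N', 'R395L', 'R725Q', 'R871M', 'S229Y'] ∩ ['E59K', 'M751S', 'N36Y', 'R395L', 'S229Y'] = ['M751S', 'R395L', 'S229Y']

Answer: M751S,R395L,S229Y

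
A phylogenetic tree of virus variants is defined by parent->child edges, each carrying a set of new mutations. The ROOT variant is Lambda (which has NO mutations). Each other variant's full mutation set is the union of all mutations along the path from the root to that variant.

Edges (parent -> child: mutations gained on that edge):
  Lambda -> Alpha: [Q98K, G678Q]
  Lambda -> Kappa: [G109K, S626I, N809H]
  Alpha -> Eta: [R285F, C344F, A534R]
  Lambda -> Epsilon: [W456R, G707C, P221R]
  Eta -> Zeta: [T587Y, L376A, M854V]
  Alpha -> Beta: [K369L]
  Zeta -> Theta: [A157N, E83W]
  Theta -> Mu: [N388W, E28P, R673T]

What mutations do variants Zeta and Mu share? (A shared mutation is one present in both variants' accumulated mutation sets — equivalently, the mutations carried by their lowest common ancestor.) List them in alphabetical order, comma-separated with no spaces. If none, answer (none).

Accumulating mutations along path to Zeta:
  At Lambda: gained [] -> total []
  At Alpha: gained ['Q98K', 'G678Q'] -> total ['G678Q', 'Q98K']
  At Eta: gained ['R285F', 'C344F', 'A534R'] -> total ['A534R', 'C344F', 'G678Q', 'Q98K', 'R285F']
  At Zeta: gained ['T587Y', 'L376A', 'M854V'] -> total ['A534R', 'C344F', 'G678Q', 'L376A', 'M854V', 'Q98K', 'R285F', 'T587Y']
Mutations(Zeta) = ['A534R', 'C344F', 'G678Q', 'L376A', 'M854V', 'Q98K', 'R285F', 'T587Y']
Accumulating mutations along path to Mu:
  At Lambda: gained [] -> total []
  At Alpha: gained ['Q98K', 'G678Q'] -> total ['G678Q', 'Q98K']
  At Eta: gained ['R285F', 'C344F', 'A534R'] -> total ['A534R', 'C344F', 'G678Q', 'Q98K', 'R285F']
  At Zeta: gained ['T587Y', 'L376A', 'M854V'] -> total ['A534R', 'C344F', 'G678Q', 'L376A', 'M854V', 'Q98K', 'R285F', 'T587Y']
  At Theta: gained ['A157N', 'E83W'] -> total ['A157N', 'A534R', 'C344F', 'E83W', 'G678Q', 'L376A', 'M854V', 'Q98K', 'R285F', 'T587Y']
  At Mu: gained ['N388W', 'E28P', 'R673T'] -> total ['A157N', 'A534R', 'C344F', 'E28P', 'E83W', 'G678Q', 'L376A', 'M854V', 'N388W', 'Q98K', 'R285F', 'R673T', 'T587Y']
Mutations(Mu) = ['A157N', 'A534R', 'C344F', 'E28P', 'E83W', 'G678Q', 'L376A', 'M854V', 'N388W', 'Q98K', 'R285F', 'R673T', 'T587Y']
Intersection: ['A534R', 'C344F', 'G678Q', 'L376A', 'M854V', 'Q98K', 'R285F', 'T587Y'] ∩ ['A157N', 'A534R', 'C344F', 'E28P', 'E83W', 'G678Q', 'L376A', 'M854V', 'N388W', 'Q98K', 'R285F', 'R673T', 'T587Y'] = ['A534R', 'C344F', 'G678Q', 'L376A', 'M854V', 'Q98K', 'R285F', 'T587Y']

Answer: A534R,C344F,G678Q,L376A,M854V,Q98K,R285F,T587Y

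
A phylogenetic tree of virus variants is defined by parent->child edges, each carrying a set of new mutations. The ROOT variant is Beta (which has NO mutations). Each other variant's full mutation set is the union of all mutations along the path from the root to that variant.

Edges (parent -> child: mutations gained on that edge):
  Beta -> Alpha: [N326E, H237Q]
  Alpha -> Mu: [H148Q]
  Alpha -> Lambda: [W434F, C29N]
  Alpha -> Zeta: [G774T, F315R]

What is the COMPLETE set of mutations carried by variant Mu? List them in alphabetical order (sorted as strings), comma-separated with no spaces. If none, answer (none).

Answer: H148Q,H237Q,N326E

Derivation:
At Beta: gained [] -> total []
At Alpha: gained ['N326E', 'H237Q'] -> total ['H237Q', 'N326E']
At Mu: gained ['H148Q'] -> total ['H148Q', 'H237Q', 'N326E']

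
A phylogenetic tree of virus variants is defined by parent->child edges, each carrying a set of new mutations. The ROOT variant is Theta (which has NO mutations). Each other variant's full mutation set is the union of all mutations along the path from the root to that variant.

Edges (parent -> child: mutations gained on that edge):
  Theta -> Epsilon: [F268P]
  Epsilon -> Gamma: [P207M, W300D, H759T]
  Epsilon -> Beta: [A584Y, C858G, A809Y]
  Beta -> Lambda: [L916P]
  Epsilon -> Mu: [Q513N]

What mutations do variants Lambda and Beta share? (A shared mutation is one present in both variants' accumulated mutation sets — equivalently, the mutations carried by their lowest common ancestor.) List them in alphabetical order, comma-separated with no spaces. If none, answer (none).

Accumulating mutations along path to Lambda:
  At Theta: gained [] -> total []
  At Epsilon: gained ['F268P'] -> total ['F268P']
  At Beta: gained ['A584Y', 'C858G', 'A809Y'] -> total ['A584Y', 'A809Y', 'C858G', 'F268P']
  At Lambda: gained ['L916P'] -> total ['A584Y', 'A809Y', 'C858G', 'F268P', 'L916P']
Mutations(Lambda) = ['A584Y', 'A809Y', 'C858G', 'F268P', 'L916P']
Accumulating mutations along path to Beta:
  At Theta: gained [] -> total []
  At Epsilon: gained ['F268P'] -> total ['F268P']
  At Beta: gained ['A584Y', 'C858G', 'A809Y'] -> total ['A584Y', 'A809Y', 'C858G', 'F268P']
Mutations(Beta) = ['A584Y', 'A809Y', 'C858G', 'F268P']
Intersection: ['A584Y', 'A809Y', 'C858G', 'F268P', 'L916P'] ∩ ['A584Y', 'A809Y', 'C858G', 'F268P'] = ['A584Y', 'A809Y', 'C858G', 'F268P']

Answer: A584Y,A809Y,C858G,F268P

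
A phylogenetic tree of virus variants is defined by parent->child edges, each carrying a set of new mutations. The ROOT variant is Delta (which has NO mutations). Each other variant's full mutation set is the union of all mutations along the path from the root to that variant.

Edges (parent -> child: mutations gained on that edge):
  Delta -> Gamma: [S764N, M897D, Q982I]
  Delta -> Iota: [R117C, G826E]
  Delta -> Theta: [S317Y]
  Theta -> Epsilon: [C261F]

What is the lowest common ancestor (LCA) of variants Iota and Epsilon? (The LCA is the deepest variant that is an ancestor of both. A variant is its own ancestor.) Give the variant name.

Answer: Delta

Derivation:
Path from root to Iota: Delta -> Iota
  ancestors of Iota: {Delta, Iota}
Path from root to Epsilon: Delta -> Theta -> Epsilon
  ancestors of Epsilon: {Delta, Theta, Epsilon}
Common ancestors: {Delta}
Walk up from Epsilon: Epsilon (not in ancestors of Iota), Theta (not in ancestors of Iota), Delta (in ancestors of Iota)
Deepest common ancestor (LCA) = Delta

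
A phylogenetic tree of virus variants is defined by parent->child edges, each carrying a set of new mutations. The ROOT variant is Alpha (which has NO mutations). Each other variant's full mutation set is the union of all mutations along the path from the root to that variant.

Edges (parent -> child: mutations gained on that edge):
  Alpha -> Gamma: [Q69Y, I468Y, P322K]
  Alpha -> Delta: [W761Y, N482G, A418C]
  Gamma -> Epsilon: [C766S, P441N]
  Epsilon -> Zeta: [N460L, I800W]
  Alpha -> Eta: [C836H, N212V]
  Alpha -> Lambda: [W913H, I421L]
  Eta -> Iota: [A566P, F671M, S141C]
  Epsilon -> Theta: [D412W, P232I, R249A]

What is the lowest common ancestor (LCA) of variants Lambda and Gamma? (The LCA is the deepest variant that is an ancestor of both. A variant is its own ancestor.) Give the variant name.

Path from root to Lambda: Alpha -> Lambda
  ancestors of Lambda: {Alpha, Lambda}
Path from root to Gamma: Alpha -> Gamma
  ancestors of Gamma: {Alpha, Gamma}
Common ancestors: {Alpha}
Walk up from Gamma: Gamma (not in ancestors of Lambda), Alpha (in ancestors of Lambda)
Deepest common ancestor (LCA) = Alpha

Answer: Alpha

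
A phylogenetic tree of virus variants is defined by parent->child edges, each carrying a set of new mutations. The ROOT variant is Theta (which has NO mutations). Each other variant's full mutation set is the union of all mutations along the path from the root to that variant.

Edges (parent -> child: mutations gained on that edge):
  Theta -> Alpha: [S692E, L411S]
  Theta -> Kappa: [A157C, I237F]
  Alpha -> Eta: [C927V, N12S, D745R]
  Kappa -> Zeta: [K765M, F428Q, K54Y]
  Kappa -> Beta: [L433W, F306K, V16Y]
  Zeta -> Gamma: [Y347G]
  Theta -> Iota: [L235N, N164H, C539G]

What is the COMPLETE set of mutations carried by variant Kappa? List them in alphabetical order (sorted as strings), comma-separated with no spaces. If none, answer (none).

Answer: A157C,I237F

Derivation:
At Theta: gained [] -> total []
At Kappa: gained ['A157C', 'I237F'] -> total ['A157C', 'I237F']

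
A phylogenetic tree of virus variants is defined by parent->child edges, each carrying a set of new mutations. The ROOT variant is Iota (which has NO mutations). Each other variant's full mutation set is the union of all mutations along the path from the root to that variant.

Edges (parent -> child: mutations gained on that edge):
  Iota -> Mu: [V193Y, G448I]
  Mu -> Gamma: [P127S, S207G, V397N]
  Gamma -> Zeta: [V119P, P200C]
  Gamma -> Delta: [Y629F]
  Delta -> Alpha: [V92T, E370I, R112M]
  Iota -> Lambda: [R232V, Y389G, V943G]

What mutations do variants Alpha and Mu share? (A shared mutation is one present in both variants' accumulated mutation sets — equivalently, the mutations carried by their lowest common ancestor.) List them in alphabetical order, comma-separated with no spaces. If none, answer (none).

Answer: G448I,V193Y

Derivation:
Accumulating mutations along path to Alpha:
  At Iota: gained [] -> total []
  At Mu: gained ['V193Y', 'G448I'] -> total ['G448I', 'V193Y']
  At Gamma: gained ['P127S', 'S207G', 'V397N'] -> total ['G448I', 'P127S', 'S207G', 'V193Y', 'V397N']
  At Delta: gained ['Y629F'] -> total ['G448I', 'P127S', 'S207G', 'V193Y', 'V397N', 'Y629F']
  At Alpha: gained ['V92T', 'E370I', 'R112M'] -> total ['E370I', 'G448I', 'P127S', 'R112M', 'S207G', 'V193Y', 'V397N', 'V92T', 'Y629F']
Mutations(Alpha) = ['E370I', 'G448I', 'P127S', 'R112M', 'S207G', 'V193Y', 'V397N', 'V92T', 'Y629F']
Accumulating mutations along path to Mu:
  At Iota: gained [] -> total []
  At Mu: gained ['V193Y', 'G448I'] -> total ['G448I', 'V193Y']
Mutations(Mu) = ['G448I', 'V193Y']
Intersection: ['E370I', 'G448I', 'P127S', 'R112M', 'S207G', 'V193Y', 'V397N', 'V92T', 'Y629F'] ∩ ['G448I', 'V193Y'] = ['G448I', 'V193Y']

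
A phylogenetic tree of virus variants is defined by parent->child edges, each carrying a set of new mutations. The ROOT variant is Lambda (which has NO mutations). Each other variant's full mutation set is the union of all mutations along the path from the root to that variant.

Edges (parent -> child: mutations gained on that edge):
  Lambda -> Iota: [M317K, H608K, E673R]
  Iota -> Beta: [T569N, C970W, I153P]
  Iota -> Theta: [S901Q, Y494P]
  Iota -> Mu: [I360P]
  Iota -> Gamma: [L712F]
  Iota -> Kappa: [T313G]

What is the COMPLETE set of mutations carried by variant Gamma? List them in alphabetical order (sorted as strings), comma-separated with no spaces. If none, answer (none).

Answer: E673R,H608K,L712F,M317K

Derivation:
At Lambda: gained [] -> total []
At Iota: gained ['M317K', 'H608K', 'E673R'] -> total ['E673R', 'H608K', 'M317K']
At Gamma: gained ['L712F'] -> total ['E673R', 'H608K', 'L712F', 'M317K']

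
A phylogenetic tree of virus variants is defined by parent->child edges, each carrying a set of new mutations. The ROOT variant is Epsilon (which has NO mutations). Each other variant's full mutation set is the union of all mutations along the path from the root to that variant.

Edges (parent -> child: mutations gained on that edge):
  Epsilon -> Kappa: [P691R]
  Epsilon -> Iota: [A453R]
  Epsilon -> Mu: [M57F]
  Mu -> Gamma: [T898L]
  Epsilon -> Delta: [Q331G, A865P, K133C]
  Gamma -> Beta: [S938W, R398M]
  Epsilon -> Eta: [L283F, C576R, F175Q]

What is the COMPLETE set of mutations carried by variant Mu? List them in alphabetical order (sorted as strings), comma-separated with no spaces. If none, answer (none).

Answer: M57F

Derivation:
At Epsilon: gained [] -> total []
At Mu: gained ['M57F'] -> total ['M57F']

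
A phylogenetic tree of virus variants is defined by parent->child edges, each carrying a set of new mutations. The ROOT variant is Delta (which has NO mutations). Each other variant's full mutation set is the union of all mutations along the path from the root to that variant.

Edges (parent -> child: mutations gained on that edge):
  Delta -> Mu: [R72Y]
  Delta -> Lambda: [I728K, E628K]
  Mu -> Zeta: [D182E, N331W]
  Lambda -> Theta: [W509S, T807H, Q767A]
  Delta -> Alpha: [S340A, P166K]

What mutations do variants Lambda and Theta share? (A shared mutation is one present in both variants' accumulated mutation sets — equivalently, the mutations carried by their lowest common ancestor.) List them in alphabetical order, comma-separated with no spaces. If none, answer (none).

Accumulating mutations along path to Lambda:
  At Delta: gained [] -> total []
  At Lambda: gained ['I728K', 'E628K'] -> total ['E628K', 'I728K']
Mutations(Lambda) = ['E628K', 'I728K']
Accumulating mutations along path to Theta:
  At Delta: gained [] -> total []
  At Lambda: gained ['I728K', 'E628K'] -> total ['E628K', 'I728K']
  At Theta: gained ['W509S', 'T807H', 'Q767A'] -> total ['E628K', 'I728K', 'Q767A', 'T807H', 'W509S']
Mutations(Theta) = ['E628K', 'I728K', 'Q767A', 'T807H', 'W509S']
Intersection: ['E628K', 'I728K'] ∩ ['E628K', 'I728K', 'Q767A', 'T807H', 'W509S'] = ['E628K', 'I728K']

Answer: E628K,I728K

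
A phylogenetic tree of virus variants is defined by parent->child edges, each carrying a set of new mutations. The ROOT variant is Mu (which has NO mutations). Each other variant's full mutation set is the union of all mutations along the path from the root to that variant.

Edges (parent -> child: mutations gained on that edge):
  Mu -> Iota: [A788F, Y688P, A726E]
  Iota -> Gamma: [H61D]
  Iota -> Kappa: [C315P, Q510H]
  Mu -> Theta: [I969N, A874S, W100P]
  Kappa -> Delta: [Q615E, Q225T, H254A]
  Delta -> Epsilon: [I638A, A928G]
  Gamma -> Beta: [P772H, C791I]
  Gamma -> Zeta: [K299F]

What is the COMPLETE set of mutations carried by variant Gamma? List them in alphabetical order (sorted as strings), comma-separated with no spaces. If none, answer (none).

Answer: A726E,A788F,H61D,Y688P

Derivation:
At Mu: gained [] -> total []
At Iota: gained ['A788F', 'Y688P', 'A726E'] -> total ['A726E', 'A788F', 'Y688P']
At Gamma: gained ['H61D'] -> total ['A726E', 'A788F', 'H61D', 'Y688P']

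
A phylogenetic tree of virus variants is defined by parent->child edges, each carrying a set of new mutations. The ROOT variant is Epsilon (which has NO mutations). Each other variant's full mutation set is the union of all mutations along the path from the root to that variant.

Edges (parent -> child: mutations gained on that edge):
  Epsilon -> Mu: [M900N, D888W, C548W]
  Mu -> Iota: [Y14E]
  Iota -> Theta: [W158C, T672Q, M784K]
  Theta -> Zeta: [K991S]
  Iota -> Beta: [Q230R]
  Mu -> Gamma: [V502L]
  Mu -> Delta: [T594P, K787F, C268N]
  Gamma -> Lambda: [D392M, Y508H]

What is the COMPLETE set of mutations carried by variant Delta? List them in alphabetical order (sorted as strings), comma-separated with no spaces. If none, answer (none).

At Epsilon: gained [] -> total []
At Mu: gained ['M900N', 'D888W', 'C548W'] -> total ['C548W', 'D888W', 'M900N']
At Delta: gained ['T594P', 'K787F', 'C268N'] -> total ['C268N', 'C548W', 'D888W', 'K787F', 'M900N', 'T594P']

Answer: C268N,C548W,D888W,K787F,M900N,T594P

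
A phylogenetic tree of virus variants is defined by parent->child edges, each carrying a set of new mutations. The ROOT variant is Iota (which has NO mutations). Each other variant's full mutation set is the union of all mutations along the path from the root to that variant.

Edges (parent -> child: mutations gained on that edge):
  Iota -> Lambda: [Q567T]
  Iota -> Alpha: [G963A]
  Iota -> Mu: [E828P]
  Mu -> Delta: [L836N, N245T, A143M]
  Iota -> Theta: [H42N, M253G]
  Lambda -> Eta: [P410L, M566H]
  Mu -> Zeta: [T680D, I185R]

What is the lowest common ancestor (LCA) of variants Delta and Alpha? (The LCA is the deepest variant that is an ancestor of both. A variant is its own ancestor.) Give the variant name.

Path from root to Delta: Iota -> Mu -> Delta
  ancestors of Delta: {Iota, Mu, Delta}
Path from root to Alpha: Iota -> Alpha
  ancestors of Alpha: {Iota, Alpha}
Common ancestors: {Iota}
Walk up from Alpha: Alpha (not in ancestors of Delta), Iota (in ancestors of Delta)
Deepest common ancestor (LCA) = Iota

Answer: Iota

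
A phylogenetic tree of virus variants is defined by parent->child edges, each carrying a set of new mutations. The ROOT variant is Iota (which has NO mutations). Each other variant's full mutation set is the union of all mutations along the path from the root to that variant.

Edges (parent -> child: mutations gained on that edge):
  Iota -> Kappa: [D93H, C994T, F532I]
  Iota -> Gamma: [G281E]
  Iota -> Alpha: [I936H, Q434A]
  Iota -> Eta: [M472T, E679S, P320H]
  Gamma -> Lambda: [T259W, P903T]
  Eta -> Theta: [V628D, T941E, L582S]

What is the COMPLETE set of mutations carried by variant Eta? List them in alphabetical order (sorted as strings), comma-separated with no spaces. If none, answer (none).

Answer: E679S,M472T,P320H

Derivation:
At Iota: gained [] -> total []
At Eta: gained ['M472T', 'E679S', 'P320H'] -> total ['E679S', 'M472T', 'P320H']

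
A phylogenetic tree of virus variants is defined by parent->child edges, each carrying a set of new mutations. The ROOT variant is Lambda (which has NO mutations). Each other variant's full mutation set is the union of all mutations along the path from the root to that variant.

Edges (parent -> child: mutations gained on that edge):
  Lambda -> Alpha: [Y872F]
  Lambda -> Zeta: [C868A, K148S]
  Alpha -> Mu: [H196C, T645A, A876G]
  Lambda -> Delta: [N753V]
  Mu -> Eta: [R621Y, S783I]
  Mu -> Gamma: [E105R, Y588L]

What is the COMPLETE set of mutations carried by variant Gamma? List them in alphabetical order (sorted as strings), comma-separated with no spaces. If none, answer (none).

At Lambda: gained [] -> total []
At Alpha: gained ['Y872F'] -> total ['Y872F']
At Mu: gained ['H196C', 'T645A', 'A876G'] -> total ['A876G', 'H196C', 'T645A', 'Y872F']
At Gamma: gained ['E105R', 'Y588L'] -> total ['A876G', 'E105R', 'H196C', 'T645A', 'Y588L', 'Y872F']

Answer: A876G,E105R,H196C,T645A,Y588L,Y872F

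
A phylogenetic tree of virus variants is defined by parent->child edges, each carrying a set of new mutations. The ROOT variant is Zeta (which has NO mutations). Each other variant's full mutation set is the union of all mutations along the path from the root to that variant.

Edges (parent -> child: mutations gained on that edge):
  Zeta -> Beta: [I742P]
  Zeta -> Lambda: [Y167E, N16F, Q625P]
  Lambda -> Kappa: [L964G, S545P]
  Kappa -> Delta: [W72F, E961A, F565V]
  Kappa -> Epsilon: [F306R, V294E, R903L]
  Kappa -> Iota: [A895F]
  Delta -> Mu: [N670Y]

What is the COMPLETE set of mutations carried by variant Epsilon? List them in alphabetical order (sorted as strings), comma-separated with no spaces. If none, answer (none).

Answer: F306R,L964G,N16F,Q625P,R903L,S545P,V294E,Y167E

Derivation:
At Zeta: gained [] -> total []
At Lambda: gained ['Y167E', 'N16F', 'Q625P'] -> total ['N16F', 'Q625P', 'Y167E']
At Kappa: gained ['L964G', 'S545P'] -> total ['L964G', 'N16F', 'Q625P', 'S545P', 'Y167E']
At Epsilon: gained ['F306R', 'V294E', 'R903L'] -> total ['F306R', 'L964G', 'N16F', 'Q625P', 'R903L', 'S545P', 'V294E', 'Y167E']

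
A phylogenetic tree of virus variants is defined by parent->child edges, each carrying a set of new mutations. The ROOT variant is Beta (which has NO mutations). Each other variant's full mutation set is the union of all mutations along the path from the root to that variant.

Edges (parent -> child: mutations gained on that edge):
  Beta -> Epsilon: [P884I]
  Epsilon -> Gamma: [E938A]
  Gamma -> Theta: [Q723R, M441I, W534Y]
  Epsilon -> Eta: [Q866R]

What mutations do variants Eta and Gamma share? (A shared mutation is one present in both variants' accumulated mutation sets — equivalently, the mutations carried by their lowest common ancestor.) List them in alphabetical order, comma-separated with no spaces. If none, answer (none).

Answer: P884I

Derivation:
Accumulating mutations along path to Eta:
  At Beta: gained [] -> total []
  At Epsilon: gained ['P884I'] -> total ['P884I']
  At Eta: gained ['Q866R'] -> total ['P884I', 'Q866R']
Mutations(Eta) = ['P884I', 'Q866R']
Accumulating mutations along path to Gamma:
  At Beta: gained [] -> total []
  At Epsilon: gained ['P884I'] -> total ['P884I']
  At Gamma: gained ['E938A'] -> total ['E938A', 'P884I']
Mutations(Gamma) = ['E938A', 'P884I']
Intersection: ['P884I', 'Q866R'] ∩ ['E938A', 'P884I'] = ['P884I']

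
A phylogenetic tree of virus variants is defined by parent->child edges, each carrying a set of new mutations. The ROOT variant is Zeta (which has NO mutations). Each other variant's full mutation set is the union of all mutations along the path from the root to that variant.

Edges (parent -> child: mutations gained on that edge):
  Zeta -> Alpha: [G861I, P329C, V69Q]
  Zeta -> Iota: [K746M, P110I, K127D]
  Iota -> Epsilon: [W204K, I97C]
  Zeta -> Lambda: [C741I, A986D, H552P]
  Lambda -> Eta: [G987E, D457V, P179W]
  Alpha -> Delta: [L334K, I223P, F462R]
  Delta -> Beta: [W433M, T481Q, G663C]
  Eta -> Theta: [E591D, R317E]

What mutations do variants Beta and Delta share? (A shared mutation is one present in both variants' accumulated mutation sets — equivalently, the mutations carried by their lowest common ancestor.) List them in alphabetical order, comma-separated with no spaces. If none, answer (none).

Answer: F462R,G861I,I223P,L334K,P329C,V69Q

Derivation:
Accumulating mutations along path to Beta:
  At Zeta: gained [] -> total []
  At Alpha: gained ['G861I', 'P329C', 'V69Q'] -> total ['G861I', 'P329C', 'V69Q']
  At Delta: gained ['L334K', 'I223P', 'F462R'] -> total ['F462R', 'G861I', 'I223P', 'L334K', 'P329C', 'V69Q']
  At Beta: gained ['W433M', 'T481Q', 'G663C'] -> total ['F462R', 'G663C', 'G861I', 'I223P', 'L334K', 'P329C', 'T481Q', 'V69Q', 'W433M']
Mutations(Beta) = ['F462R', 'G663C', 'G861I', 'I223P', 'L334K', 'P329C', 'T481Q', 'V69Q', 'W433M']
Accumulating mutations along path to Delta:
  At Zeta: gained [] -> total []
  At Alpha: gained ['G861I', 'P329C', 'V69Q'] -> total ['G861I', 'P329C', 'V69Q']
  At Delta: gained ['L334K', 'I223P', 'F462R'] -> total ['F462R', 'G861I', 'I223P', 'L334K', 'P329C', 'V69Q']
Mutations(Delta) = ['F462R', 'G861I', 'I223P', 'L334K', 'P329C', 'V69Q']
Intersection: ['F462R', 'G663C', 'G861I', 'I223P', 'L334K', 'P329C', 'T481Q', 'V69Q', 'W433M'] ∩ ['F462R', 'G861I', 'I223P', 'L334K', 'P329C', 'V69Q'] = ['F462R', 'G861I', 'I223P', 'L334K', 'P329C', 'V69Q']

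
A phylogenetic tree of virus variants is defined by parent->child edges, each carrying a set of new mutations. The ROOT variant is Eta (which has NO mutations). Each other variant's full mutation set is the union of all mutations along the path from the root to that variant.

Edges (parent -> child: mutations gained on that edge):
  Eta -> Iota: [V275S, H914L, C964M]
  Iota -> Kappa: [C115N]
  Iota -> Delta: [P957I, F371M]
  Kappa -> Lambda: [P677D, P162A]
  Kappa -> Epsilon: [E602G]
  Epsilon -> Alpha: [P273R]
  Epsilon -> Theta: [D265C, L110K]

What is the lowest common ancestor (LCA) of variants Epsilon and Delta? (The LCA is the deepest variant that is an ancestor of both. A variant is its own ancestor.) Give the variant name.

Path from root to Epsilon: Eta -> Iota -> Kappa -> Epsilon
  ancestors of Epsilon: {Eta, Iota, Kappa, Epsilon}
Path from root to Delta: Eta -> Iota -> Delta
  ancestors of Delta: {Eta, Iota, Delta}
Common ancestors: {Eta, Iota}
Walk up from Delta: Delta (not in ancestors of Epsilon), Iota (in ancestors of Epsilon), Eta (in ancestors of Epsilon)
Deepest common ancestor (LCA) = Iota

Answer: Iota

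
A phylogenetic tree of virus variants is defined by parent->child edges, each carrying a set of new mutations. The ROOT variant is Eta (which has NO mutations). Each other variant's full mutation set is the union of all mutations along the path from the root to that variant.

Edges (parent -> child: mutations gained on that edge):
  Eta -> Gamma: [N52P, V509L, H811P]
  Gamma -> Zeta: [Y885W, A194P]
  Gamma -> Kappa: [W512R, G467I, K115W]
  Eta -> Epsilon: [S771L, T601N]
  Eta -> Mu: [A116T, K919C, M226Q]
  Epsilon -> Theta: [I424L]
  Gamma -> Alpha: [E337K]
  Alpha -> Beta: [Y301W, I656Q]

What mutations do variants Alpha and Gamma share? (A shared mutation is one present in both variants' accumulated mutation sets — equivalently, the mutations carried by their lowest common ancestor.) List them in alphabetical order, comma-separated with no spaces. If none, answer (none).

Accumulating mutations along path to Alpha:
  At Eta: gained [] -> total []
  At Gamma: gained ['N52P', 'V509L', 'H811P'] -> total ['H811P', 'N52P', 'V509L']
  At Alpha: gained ['E337K'] -> total ['E337K', 'H811P', 'N52P', 'V509L']
Mutations(Alpha) = ['E337K', 'H811P', 'N52P', 'V509L']
Accumulating mutations along path to Gamma:
  At Eta: gained [] -> total []
  At Gamma: gained ['N52P', 'V509L', 'H811P'] -> total ['H811P', 'N52P', 'V509L']
Mutations(Gamma) = ['H811P', 'N52P', 'V509L']
Intersection: ['E337K', 'H811P', 'N52P', 'V509L'] ∩ ['H811P', 'N52P', 'V509L'] = ['H811P', 'N52P', 'V509L']

Answer: H811P,N52P,V509L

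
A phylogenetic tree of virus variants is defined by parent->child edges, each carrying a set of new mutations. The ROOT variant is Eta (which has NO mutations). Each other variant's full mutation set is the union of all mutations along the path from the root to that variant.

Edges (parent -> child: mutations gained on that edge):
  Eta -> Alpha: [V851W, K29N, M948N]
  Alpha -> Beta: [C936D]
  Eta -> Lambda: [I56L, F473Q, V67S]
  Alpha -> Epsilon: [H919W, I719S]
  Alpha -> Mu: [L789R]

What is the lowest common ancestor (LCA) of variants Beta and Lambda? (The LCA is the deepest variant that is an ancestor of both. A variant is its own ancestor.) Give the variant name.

Path from root to Beta: Eta -> Alpha -> Beta
  ancestors of Beta: {Eta, Alpha, Beta}
Path from root to Lambda: Eta -> Lambda
  ancestors of Lambda: {Eta, Lambda}
Common ancestors: {Eta}
Walk up from Lambda: Lambda (not in ancestors of Beta), Eta (in ancestors of Beta)
Deepest common ancestor (LCA) = Eta

Answer: Eta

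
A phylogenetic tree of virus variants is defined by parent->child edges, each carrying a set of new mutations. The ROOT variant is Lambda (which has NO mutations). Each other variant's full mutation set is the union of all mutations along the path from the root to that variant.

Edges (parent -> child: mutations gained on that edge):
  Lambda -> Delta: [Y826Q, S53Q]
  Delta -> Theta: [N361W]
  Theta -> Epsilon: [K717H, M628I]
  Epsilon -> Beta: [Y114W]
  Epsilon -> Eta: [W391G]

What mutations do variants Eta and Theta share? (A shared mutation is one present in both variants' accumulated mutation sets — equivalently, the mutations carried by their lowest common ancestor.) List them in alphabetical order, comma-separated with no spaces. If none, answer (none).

Accumulating mutations along path to Eta:
  At Lambda: gained [] -> total []
  At Delta: gained ['Y826Q', 'S53Q'] -> total ['S53Q', 'Y826Q']
  At Theta: gained ['N361W'] -> total ['N361W', 'S53Q', 'Y826Q']
  At Epsilon: gained ['K717H', 'M628I'] -> total ['K717H', 'M628I', 'N361W', 'S53Q', 'Y826Q']
  At Eta: gained ['W391G'] -> total ['K717H', 'M628I', 'N361W', 'S53Q', 'W391G', 'Y826Q']
Mutations(Eta) = ['K717H', 'M628I', 'N361W', 'S53Q', 'W391G', 'Y826Q']
Accumulating mutations along path to Theta:
  At Lambda: gained [] -> total []
  At Delta: gained ['Y826Q', 'S53Q'] -> total ['S53Q', 'Y826Q']
  At Theta: gained ['N361W'] -> total ['N361W', 'S53Q', 'Y826Q']
Mutations(Theta) = ['N361W', 'S53Q', 'Y826Q']
Intersection: ['K717H', 'M628I', 'N361W', 'S53Q', 'W391G', 'Y826Q'] ∩ ['N361W', 'S53Q', 'Y826Q'] = ['N361W', 'S53Q', 'Y826Q']

Answer: N361W,S53Q,Y826Q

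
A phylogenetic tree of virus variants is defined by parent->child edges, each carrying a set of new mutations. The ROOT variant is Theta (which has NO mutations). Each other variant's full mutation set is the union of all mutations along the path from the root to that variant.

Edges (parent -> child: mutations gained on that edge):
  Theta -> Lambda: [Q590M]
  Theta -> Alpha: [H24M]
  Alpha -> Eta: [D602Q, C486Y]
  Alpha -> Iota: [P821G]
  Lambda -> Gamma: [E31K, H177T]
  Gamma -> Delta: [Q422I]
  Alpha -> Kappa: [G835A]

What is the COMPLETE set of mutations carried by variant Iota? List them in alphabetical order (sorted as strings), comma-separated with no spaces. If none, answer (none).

At Theta: gained [] -> total []
At Alpha: gained ['H24M'] -> total ['H24M']
At Iota: gained ['P821G'] -> total ['H24M', 'P821G']

Answer: H24M,P821G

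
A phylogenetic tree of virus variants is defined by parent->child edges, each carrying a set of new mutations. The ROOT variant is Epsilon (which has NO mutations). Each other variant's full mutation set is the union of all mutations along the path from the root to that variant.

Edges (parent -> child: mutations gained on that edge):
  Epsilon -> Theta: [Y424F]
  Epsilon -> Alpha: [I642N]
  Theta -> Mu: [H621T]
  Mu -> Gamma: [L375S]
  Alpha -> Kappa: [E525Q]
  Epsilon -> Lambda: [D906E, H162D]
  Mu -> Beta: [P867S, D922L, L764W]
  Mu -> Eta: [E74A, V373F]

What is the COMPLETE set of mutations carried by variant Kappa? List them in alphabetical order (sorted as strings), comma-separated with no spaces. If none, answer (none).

Answer: E525Q,I642N

Derivation:
At Epsilon: gained [] -> total []
At Alpha: gained ['I642N'] -> total ['I642N']
At Kappa: gained ['E525Q'] -> total ['E525Q', 'I642N']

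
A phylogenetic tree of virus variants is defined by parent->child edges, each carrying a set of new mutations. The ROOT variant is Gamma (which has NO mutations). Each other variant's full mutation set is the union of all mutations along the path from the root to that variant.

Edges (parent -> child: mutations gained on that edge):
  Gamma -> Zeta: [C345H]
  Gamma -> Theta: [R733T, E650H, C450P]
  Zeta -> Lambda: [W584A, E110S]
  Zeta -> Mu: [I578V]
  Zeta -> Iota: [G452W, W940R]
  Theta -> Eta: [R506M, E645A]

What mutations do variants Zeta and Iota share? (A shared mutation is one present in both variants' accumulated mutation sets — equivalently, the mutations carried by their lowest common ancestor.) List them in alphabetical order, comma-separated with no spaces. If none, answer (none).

Accumulating mutations along path to Zeta:
  At Gamma: gained [] -> total []
  At Zeta: gained ['C345H'] -> total ['C345H']
Mutations(Zeta) = ['C345H']
Accumulating mutations along path to Iota:
  At Gamma: gained [] -> total []
  At Zeta: gained ['C345H'] -> total ['C345H']
  At Iota: gained ['G452W', 'W940R'] -> total ['C345H', 'G452W', 'W940R']
Mutations(Iota) = ['C345H', 'G452W', 'W940R']
Intersection: ['C345H'] ∩ ['C345H', 'G452W', 'W940R'] = ['C345H']

Answer: C345H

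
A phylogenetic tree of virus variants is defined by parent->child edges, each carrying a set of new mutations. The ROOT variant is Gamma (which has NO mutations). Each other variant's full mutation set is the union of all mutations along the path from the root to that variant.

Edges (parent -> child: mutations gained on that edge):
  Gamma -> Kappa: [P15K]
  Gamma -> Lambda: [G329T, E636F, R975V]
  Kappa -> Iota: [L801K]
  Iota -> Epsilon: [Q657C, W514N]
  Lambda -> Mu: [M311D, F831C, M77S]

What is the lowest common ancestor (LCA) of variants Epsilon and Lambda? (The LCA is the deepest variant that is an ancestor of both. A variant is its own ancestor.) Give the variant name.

Path from root to Epsilon: Gamma -> Kappa -> Iota -> Epsilon
  ancestors of Epsilon: {Gamma, Kappa, Iota, Epsilon}
Path from root to Lambda: Gamma -> Lambda
  ancestors of Lambda: {Gamma, Lambda}
Common ancestors: {Gamma}
Walk up from Lambda: Lambda (not in ancestors of Epsilon), Gamma (in ancestors of Epsilon)
Deepest common ancestor (LCA) = Gamma

Answer: Gamma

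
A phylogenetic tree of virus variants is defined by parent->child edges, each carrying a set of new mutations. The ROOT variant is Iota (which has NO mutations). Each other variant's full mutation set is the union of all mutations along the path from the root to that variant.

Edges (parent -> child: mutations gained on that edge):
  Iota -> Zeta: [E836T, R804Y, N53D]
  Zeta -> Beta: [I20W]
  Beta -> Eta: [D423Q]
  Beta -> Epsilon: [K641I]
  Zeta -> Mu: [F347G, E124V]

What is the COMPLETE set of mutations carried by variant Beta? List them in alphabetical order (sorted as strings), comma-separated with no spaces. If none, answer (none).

Answer: E836T,I20W,N53D,R804Y

Derivation:
At Iota: gained [] -> total []
At Zeta: gained ['E836T', 'R804Y', 'N53D'] -> total ['E836T', 'N53D', 'R804Y']
At Beta: gained ['I20W'] -> total ['E836T', 'I20W', 'N53D', 'R804Y']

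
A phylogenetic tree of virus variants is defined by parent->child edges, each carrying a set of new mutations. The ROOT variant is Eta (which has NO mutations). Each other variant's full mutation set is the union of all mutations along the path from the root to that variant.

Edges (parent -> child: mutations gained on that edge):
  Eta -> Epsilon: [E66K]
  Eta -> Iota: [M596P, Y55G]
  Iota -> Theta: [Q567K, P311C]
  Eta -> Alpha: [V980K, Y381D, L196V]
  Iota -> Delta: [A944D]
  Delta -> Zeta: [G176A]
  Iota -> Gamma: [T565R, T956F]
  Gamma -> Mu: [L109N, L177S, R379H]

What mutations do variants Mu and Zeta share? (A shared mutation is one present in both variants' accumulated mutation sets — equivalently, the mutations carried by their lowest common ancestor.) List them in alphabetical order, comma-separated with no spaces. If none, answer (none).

Accumulating mutations along path to Mu:
  At Eta: gained [] -> total []
  At Iota: gained ['M596P', 'Y55G'] -> total ['M596P', 'Y55G']
  At Gamma: gained ['T565R', 'T956F'] -> total ['M596P', 'T565R', 'T956F', 'Y55G']
  At Mu: gained ['L109N', 'L177S', 'R379H'] -> total ['L109N', 'L177S', 'M596P', 'R379H', 'T565R', 'T956F', 'Y55G']
Mutations(Mu) = ['L109N', 'L177S', 'M596P', 'R379H', 'T565R', 'T956F', 'Y55G']
Accumulating mutations along path to Zeta:
  At Eta: gained [] -> total []
  At Iota: gained ['M596P', 'Y55G'] -> total ['M596P', 'Y55G']
  At Delta: gained ['A944D'] -> total ['A944D', 'M596P', 'Y55G']
  At Zeta: gained ['G176A'] -> total ['A944D', 'G176A', 'M596P', 'Y55G']
Mutations(Zeta) = ['A944D', 'G176A', 'M596P', 'Y55G']
Intersection: ['L109N', 'L177S', 'M596P', 'R379H', 'T565R', 'T956F', 'Y55G'] ∩ ['A944D', 'G176A', 'M596P', 'Y55G'] = ['M596P', 'Y55G']

Answer: M596P,Y55G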